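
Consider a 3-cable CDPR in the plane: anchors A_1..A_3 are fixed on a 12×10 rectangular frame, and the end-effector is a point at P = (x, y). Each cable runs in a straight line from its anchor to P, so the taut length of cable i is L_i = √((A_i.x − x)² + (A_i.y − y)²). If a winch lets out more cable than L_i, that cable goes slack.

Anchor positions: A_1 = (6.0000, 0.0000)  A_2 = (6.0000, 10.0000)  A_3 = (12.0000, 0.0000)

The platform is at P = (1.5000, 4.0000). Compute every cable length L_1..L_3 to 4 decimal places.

cable 1: Δx=4.5000, Δy=-4.0000; L_1 = √(Δx²+Δy²) = 6.0208
cable 2: Δx=4.5000, Δy=6.0000; L_2 = √(Δx²+Δy²) = 7.5000
cable 3: Δx=10.5000, Δy=-4.0000; L_3 = √(Δx²+Δy²) = 11.2361

(6.0208, 7.5000, 11.2361)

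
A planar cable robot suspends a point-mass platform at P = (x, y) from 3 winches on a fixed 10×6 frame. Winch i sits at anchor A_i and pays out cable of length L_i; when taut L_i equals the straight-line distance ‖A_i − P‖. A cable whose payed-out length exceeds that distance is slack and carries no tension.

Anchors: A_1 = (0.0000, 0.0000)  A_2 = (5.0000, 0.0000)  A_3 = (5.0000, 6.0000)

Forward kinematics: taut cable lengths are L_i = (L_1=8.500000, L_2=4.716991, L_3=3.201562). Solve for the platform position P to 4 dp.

circle eqns → linear via eq_j − eq_1; set c_j = A_j·A_j − L_j²
c_1 = 0.0000+0.0000−72.2500 = -72.2500
-10.0000·x + 0.0000·y = c_1−c_2 = -75.0000
-10.0000·x − 12.0000·y = c_1−c_3 = -123.0000
solve first two rows → x=7.5000, y=4.0000

(7.5000, 4.0000)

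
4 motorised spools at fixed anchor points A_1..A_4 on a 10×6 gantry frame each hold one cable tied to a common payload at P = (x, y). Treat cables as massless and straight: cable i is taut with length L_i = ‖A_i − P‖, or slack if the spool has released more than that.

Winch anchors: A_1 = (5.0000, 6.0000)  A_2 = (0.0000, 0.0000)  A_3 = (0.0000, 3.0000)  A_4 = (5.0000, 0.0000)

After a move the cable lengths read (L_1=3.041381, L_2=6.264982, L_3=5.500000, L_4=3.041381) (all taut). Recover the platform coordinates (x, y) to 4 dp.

expand ‖A_i−P‖²=L_i² and subtract eq 1 (q_i ≔ ‖A_i‖²−L_i²)
q_1 = 25.0000+36.0000−9.2500 = 51.7500
eq1−eq2 → [10.0000  12.0000]·P = 91.0000
eq1−eq3 → [10.0000  6.0000]·P = 73.0000
eq1−eq4 → [0.0000  12.0000]·P = 36.0000
2×2 solve → P = (5.5000, 3.0000)
check cable 4: ‖A_4−P‖² = 9.2500 ≈ L_4² = 9.2500 ✓

(5.5000, 3.0000)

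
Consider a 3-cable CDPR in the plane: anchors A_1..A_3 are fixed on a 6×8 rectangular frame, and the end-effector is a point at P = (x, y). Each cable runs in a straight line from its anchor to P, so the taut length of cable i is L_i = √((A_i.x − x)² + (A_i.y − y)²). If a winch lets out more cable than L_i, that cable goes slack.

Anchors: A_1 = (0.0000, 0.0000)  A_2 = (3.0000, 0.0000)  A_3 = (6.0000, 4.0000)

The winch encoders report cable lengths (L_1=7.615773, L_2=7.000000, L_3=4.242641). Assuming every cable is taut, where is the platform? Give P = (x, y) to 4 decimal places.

(3.0000, 7.0000)

circle eqns → linear via eq_j − eq_1; set c_j = A_j·A_j − L_j²
c_1 = 0.0000+0.0000−58.0000 = -58.0000
-6.0000·x + 0.0000·y = c_1−c_2 = -18.0000
-12.0000·x − 8.0000·y = c_1−c_3 = -92.0000
solve first two rows → x=3.0000, y=7.0000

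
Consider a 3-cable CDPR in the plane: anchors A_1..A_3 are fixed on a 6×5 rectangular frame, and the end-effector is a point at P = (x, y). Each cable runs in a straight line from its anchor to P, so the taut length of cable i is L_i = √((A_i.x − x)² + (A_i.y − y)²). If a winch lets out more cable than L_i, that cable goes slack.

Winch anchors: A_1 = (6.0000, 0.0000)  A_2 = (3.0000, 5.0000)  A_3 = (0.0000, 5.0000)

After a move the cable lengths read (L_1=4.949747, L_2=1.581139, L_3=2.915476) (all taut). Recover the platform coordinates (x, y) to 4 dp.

each cable: (A_i−P)·(A_i−P) = L_i²; let q_i = ‖A_i‖²−L_i²
q_1 = 36.0000+0.0000−24.5000 = 11.5000
row 1: 6.0000x − 10.0000y = -20.0000  (q_2=31.5000)
row 2: 12.0000x − 10.0000y = -5.0000  (q_3=16.5000)
Cramer on rows 1–2 → x = 2.5000, y = 3.5000

(2.5000, 3.5000)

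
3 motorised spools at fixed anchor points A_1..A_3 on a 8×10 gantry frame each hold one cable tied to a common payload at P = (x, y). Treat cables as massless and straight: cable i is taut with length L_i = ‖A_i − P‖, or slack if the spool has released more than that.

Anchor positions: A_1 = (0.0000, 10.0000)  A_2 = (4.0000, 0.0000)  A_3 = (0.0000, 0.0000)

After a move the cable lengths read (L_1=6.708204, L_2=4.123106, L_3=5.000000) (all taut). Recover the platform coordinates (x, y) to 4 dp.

circle eqns → linear via eq_j − eq_1; set c_j = A_j·A_j − L_j²
c_1 = 0.0000+100.0000−45.0000 = 55.0000
-8.0000·x + 20.0000·y = c_1−c_2 = 56.0000
0.0000·x + 20.0000·y = c_1−c_3 = 80.0000
solve first two rows → x=3.0000, y=4.0000

(3.0000, 4.0000)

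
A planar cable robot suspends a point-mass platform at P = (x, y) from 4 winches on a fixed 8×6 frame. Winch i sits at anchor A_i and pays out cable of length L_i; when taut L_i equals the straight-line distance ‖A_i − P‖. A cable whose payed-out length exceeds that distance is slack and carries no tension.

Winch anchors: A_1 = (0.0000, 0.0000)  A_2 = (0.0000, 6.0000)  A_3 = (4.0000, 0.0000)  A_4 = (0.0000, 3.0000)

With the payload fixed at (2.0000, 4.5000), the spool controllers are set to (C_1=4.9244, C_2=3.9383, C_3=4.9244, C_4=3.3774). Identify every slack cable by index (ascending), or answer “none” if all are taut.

2, 4

cable 1: √((-2.0000)²+(-4.5000)²)=4.9244, C_1=4.9244: taut
cable 2: √((-2.0000)²+(1.5000)²)=2.5000, C_2=3.9383: slack
cable 3: √((2.0000)²+(-4.5000)²)=4.9244, C_3=4.9244: taut
cable 4: √((-2.0000)²+(-1.5000)²)=2.5000, C_4=3.3774: slack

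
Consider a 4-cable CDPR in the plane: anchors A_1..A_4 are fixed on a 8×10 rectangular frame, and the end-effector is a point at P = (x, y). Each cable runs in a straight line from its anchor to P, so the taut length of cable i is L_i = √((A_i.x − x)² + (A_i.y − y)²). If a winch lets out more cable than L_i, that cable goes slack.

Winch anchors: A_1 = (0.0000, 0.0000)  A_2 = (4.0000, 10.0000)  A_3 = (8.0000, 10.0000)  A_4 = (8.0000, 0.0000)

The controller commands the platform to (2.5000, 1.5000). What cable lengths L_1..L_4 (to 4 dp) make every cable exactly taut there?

L_1 = √((0.0000−2.5000)² + (0.0000−1.5000)²) = 2.9155
L_2 = √((4.0000−2.5000)² + (10.0000−1.5000)²) = 8.6313
L_3 = √((8.0000−2.5000)² + (10.0000−1.5000)²) = 10.1242
L_4 = √((8.0000−2.5000)² + (0.0000−1.5000)²) = 5.7009

(2.9155, 8.6313, 10.1242, 5.7009)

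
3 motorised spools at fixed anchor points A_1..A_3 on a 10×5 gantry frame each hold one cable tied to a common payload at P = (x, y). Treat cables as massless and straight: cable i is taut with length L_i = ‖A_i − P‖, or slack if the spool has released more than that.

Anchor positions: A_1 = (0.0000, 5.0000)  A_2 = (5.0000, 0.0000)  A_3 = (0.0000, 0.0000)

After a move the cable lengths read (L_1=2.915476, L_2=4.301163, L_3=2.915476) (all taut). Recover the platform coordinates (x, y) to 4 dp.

(1.5000, 2.5000)

each cable: (A_i−P)·(A_i−P) = L_i²; let q_i = ‖A_i‖²−L_i²
q_1 = 0.0000+25.0000−8.5000 = 16.5000
row 1: -10.0000x + 10.0000y = 10.0000  (q_2=6.5000)
row 2: 0.0000x + 10.0000y = 25.0000  (q_3=-8.5000)
Cramer on rows 1–2 → x = 1.5000, y = 2.5000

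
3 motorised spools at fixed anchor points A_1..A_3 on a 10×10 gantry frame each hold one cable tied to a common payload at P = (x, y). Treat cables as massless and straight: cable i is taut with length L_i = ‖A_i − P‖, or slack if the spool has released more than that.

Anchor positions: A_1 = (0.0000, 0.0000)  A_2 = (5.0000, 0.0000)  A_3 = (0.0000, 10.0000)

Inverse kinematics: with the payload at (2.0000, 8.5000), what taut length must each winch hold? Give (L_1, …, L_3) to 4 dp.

(8.7321, 9.0139, 2.5000)

L_1 = √((0.0000−2.0000)² + (0.0000−8.5000)²) = 8.7321
L_2 = √((5.0000−2.0000)² + (0.0000−8.5000)²) = 9.0139
L_3 = √((0.0000−2.0000)² + (10.0000−8.5000)²) = 2.5000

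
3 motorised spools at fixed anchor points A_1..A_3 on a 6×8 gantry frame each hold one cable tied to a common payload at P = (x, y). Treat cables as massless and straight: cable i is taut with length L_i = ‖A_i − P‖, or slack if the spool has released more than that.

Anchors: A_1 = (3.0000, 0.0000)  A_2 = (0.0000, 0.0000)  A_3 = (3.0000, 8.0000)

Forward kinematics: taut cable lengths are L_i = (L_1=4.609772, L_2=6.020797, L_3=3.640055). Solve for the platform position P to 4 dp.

(4.0000, 4.5000)

each cable: (A_i−P)·(A_i−P) = L_i²; let c_i = ‖A_i‖²−L_i²
c_1 = 9.0000+0.0000−21.2500 = -12.2500
row 1: 6.0000x + 0.0000y = 24.0000  (c_2=-36.2500)
row 2: 0.0000x − 16.0000y = -72.0000  (c_3=59.7500)
Cramer on rows 1–2 → x = 4.0000, y = 4.5000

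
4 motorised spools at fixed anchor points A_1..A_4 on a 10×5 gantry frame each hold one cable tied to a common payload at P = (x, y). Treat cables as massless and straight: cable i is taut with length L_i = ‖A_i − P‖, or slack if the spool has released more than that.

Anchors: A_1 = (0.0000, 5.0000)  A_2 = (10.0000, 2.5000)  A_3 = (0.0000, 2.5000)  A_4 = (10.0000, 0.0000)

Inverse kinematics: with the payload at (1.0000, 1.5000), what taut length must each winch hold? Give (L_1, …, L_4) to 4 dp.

(3.6401, 9.0554, 1.4142, 9.1241)

L_1: Δ = A_1−P = (-1.0000, 3.5000) → ‖Δ‖ = √13.2500 = 3.6401
L_2: Δ = A_2−P = (9.0000, 1.0000) → ‖Δ‖ = √82.0000 = 9.0554
L_3: Δ = A_3−P = (-1.0000, 1.0000) → ‖Δ‖ = √2.0000 = 1.4142
L_4: Δ = A_4−P = (9.0000, -1.5000) → ‖Δ‖ = √83.2500 = 9.1241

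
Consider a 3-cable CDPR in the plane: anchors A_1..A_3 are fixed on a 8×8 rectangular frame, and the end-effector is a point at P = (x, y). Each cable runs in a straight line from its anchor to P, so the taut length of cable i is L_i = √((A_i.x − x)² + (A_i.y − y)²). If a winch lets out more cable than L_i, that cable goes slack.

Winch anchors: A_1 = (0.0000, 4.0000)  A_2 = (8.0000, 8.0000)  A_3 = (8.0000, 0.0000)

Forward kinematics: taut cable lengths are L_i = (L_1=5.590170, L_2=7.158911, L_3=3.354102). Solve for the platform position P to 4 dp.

each cable: (A_i−P)·(A_i−P) = L_i²; let q_i = ‖A_i‖²−L_i²
q_1 = 0.0000+16.0000−31.2500 = -15.2500
row 1: -16.0000x − 8.0000y = -92.0000  (q_2=76.7500)
row 2: -16.0000x + 8.0000y = -68.0000  (q_3=52.7500)
Cramer on rows 1–2 → x = 5.0000, y = 1.5000

(5.0000, 1.5000)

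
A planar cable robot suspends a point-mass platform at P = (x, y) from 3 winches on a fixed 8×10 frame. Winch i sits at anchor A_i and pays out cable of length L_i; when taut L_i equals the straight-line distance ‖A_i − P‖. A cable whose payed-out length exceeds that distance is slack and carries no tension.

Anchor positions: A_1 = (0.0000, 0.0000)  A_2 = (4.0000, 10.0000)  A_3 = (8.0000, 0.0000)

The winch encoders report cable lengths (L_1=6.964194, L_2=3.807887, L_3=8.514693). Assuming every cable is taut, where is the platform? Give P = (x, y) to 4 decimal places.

(2.5000, 6.5000)

each cable: (A_i−P)·(A_i−P) = L_i²; let k_i = ‖A_i‖²−L_i²
k_1 = 0.0000+0.0000−48.5000 = -48.5000
row 1: -8.0000x − 20.0000y = -150.0000  (k_2=101.5000)
row 2: -16.0000x + 0.0000y = -40.0000  (k_3=-8.5000)
Cramer on rows 1–2 → x = 2.5000, y = 6.5000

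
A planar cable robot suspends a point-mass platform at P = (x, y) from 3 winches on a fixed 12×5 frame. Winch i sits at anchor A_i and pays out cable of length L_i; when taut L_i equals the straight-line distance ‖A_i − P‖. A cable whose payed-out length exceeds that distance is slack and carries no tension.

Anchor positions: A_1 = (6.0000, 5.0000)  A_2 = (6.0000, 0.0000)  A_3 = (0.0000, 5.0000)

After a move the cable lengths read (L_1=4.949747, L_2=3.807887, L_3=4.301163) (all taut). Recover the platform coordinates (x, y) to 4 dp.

each cable: (A_i−P)·(A_i−P) = L_i²; let k_i = ‖A_i‖²−L_i²
k_1 = 36.0000+25.0000−24.5000 = 36.5000
row 1: 0.0000x + 10.0000y = 15.0000  (k_2=21.5000)
row 2: 12.0000x + 0.0000y = 30.0000  (k_3=6.5000)
Cramer on rows 1–2 → x = 2.5000, y = 1.5000

(2.5000, 1.5000)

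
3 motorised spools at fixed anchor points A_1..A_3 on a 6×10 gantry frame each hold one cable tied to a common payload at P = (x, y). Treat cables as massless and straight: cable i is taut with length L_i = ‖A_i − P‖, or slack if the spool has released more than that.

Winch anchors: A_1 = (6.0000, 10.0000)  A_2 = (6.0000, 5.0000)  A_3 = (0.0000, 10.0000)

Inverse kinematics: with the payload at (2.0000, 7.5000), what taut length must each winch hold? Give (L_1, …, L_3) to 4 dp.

L_1 = √((6.0000−2.0000)² + (10.0000−7.5000)²) = 4.7170
L_2 = √((6.0000−2.0000)² + (5.0000−7.5000)²) = 4.7170
L_3 = √((0.0000−2.0000)² + (10.0000−7.5000)²) = 3.2016

(4.7170, 4.7170, 3.2016)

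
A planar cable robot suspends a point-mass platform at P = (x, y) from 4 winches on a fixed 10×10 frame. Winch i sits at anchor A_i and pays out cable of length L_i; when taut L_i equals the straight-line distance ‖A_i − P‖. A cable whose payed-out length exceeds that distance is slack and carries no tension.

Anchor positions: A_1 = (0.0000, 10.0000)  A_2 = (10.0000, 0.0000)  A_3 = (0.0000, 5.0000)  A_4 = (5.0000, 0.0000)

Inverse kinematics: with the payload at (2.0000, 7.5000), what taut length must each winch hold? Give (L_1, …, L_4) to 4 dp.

(3.2016, 10.9659, 3.2016, 8.0777)

L_1 = √((0.0000−2.0000)² + (10.0000−7.5000)²) = 3.2016
L_2 = √((10.0000−2.0000)² + (0.0000−7.5000)²) = 10.9659
L_3 = √((0.0000−2.0000)² + (5.0000−7.5000)²) = 3.2016
L_4 = √((5.0000−2.0000)² + (0.0000−7.5000)²) = 8.0777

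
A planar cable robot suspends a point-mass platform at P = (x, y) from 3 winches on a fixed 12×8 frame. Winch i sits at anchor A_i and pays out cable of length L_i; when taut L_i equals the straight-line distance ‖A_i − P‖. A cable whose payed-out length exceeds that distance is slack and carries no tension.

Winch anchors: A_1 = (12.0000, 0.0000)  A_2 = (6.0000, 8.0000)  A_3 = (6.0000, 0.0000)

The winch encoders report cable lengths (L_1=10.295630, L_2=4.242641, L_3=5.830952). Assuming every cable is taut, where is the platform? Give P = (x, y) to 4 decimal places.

(3.0000, 5.0000)

each cable: (A_i−P)·(A_i−P) = L_i²; let q_i = ‖A_i‖²−L_i²
q_1 = 144.0000+0.0000−106.0000 = 38.0000
row 1: 12.0000x − 16.0000y = -44.0000  (q_2=82.0000)
row 2: 12.0000x + 0.0000y = 36.0000  (q_3=2.0000)
Cramer on rows 1–2 → x = 3.0000, y = 5.0000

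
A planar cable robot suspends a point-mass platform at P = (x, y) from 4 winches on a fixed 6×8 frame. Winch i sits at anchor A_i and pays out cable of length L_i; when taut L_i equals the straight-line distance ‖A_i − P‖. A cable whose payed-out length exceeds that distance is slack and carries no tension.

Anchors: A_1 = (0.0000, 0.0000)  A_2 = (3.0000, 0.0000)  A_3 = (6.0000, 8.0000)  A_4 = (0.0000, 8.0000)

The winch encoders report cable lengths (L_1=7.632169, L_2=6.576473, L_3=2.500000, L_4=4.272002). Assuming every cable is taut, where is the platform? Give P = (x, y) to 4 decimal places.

(4.0000, 6.5000)

expand ‖A_i−P‖²=L_i² and subtract eq 1 (k_i ≔ ‖A_i‖²−L_i²)
k_1 = 0.0000+0.0000−58.2500 = -58.2500
eq1−eq2 → [-6.0000  0.0000]·P = -24.0000
eq1−eq3 → [-12.0000  -16.0000]·P = -152.0000
eq1−eq4 → [0.0000  -16.0000]·P = -104.0000
2×2 solve → P = (4.0000, 6.5000)
check cable 4: ‖A_4−P‖² = 18.2500 ≈ L_4² = 18.2500 ✓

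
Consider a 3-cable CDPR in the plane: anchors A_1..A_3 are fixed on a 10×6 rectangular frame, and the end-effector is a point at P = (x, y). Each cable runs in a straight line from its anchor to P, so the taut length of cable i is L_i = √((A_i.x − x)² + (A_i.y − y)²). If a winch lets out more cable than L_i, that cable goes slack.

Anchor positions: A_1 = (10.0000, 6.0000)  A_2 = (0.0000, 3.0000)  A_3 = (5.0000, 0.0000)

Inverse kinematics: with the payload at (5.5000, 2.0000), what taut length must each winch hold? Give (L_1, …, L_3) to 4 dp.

(6.0208, 5.5902, 2.0616)

L_1: Δ = A_1−P = (4.5000, 4.0000) → ‖Δ‖ = √36.2500 = 6.0208
L_2: Δ = A_2−P = (-5.5000, 1.0000) → ‖Δ‖ = √31.2500 = 5.5902
L_3: Δ = A_3−P = (-0.5000, -2.0000) → ‖Δ‖ = √4.2500 = 2.0616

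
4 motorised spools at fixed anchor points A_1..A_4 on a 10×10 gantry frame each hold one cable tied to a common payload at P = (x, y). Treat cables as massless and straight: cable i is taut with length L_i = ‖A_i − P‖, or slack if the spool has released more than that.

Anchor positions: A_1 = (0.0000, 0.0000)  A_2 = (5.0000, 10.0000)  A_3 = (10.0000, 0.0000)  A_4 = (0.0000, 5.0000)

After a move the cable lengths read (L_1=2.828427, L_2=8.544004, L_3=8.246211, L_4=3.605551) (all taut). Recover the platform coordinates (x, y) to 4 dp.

expand ‖A_i−P‖²=L_i² and subtract eq 1 (q_i ≔ ‖A_i‖²−L_i²)
q_1 = 0.0000+0.0000−8.0000 = -8.0000
eq1−eq2 → [-10.0000  -20.0000]·P = -60.0000
eq1−eq3 → [-20.0000  0.0000]·P = -40.0000
eq1−eq4 → [0.0000  -10.0000]·P = -20.0000
2×2 solve → P = (2.0000, 2.0000)
check cable 4: ‖A_4−P‖² = 13.0000 ≈ L_4² = 13.0000 ✓

(2.0000, 2.0000)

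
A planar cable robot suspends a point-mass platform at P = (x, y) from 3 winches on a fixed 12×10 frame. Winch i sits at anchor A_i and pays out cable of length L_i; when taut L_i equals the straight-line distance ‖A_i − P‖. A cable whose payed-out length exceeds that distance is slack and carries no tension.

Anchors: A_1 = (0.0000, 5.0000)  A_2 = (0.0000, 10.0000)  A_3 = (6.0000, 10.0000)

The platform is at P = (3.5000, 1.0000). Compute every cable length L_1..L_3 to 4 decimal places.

(5.3151, 9.6566, 9.3408)

cable 1: Δx=-3.5000, Δy=4.0000; L_1 = √(Δx²+Δy²) = 5.3151
cable 2: Δx=-3.5000, Δy=9.0000; L_2 = √(Δx²+Δy²) = 9.6566
cable 3: Δx=2.5000, Δy=9.0000; L_3 = √(Δx²+Δy²) = 9.3408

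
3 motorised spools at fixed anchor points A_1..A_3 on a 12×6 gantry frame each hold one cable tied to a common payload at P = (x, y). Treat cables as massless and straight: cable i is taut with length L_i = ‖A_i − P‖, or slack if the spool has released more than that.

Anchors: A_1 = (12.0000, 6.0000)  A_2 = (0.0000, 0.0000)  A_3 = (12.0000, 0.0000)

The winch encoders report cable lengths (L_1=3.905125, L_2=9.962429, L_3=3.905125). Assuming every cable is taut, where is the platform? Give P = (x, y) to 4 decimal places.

circle eqns → linear via eq_j − eq_1; set k_j = A_j·A_j − L_j²
k_1 = 144.0000+36.0000−15.2500 = 164.7500
24.0000·x + 12.0000·y = k_1−k_2 = 264.0000
0.0000·x + 12.0000·y = k_1−k_3 = 36.0000
solve first two rows → x=9.5000, y=3.0000

(9.5000, 3.0000)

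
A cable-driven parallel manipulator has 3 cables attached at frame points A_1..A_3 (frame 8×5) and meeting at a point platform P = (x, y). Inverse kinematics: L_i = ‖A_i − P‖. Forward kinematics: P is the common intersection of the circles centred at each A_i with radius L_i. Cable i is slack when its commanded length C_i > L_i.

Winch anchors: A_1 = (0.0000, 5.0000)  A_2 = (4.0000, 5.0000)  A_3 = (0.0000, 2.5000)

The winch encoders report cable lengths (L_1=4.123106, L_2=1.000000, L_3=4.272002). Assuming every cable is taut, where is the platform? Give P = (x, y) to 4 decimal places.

circle eqns → linear via eq_j − eq_1; set q_j = A_j·A_j − L_j²
q_1 = 0.0000+25.0000−17.0000 = 8.0000
-8.0000·x + 0.0000·y = q_1−q_2 = -32.0000
0.0000·x + 5.0000·y = q_1−q_3 = 20.0000
solve first two rows → x=4.0000, y=4.0000

(4.0000, 4.0000)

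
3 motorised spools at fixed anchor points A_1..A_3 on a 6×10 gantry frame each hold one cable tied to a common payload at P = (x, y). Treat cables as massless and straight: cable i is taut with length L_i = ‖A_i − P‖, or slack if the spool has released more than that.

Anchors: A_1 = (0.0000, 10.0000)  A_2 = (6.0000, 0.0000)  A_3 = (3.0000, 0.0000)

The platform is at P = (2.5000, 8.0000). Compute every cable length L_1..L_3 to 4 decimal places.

(3.2016, 8.7321, 8.0156)

cable 1: Δx=-2.5000, Δy=2.0000; L_1 = √(Δx²+Δy²) = 3.2016
cable 2: Δx=3.5000, Δy=-8.0000; L_2 = √(Δx²+Δy²) = 8.7321
cable 3: Δx=0.5000, Δy=-8.0000; L_3 = √(Δx²+Δy²) = 8.0156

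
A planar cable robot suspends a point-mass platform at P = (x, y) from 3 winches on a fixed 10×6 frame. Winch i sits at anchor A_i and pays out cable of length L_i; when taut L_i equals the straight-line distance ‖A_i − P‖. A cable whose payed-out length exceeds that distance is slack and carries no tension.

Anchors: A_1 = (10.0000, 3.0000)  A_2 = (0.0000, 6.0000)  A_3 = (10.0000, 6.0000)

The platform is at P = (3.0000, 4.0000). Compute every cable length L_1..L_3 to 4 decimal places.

(7.0711, 3.6056, 7.2801)

L_1 = √((10.0000−3.0000)² + (3.0000−4.0000)²) = 7.0711
L_2 = √((0.0000−3.0000)² + (6.0000−4.0000)²) = 3.6056
L_3 = √((10.0000−3.0000)² + (6.0000−4.0000)²) = 7.2801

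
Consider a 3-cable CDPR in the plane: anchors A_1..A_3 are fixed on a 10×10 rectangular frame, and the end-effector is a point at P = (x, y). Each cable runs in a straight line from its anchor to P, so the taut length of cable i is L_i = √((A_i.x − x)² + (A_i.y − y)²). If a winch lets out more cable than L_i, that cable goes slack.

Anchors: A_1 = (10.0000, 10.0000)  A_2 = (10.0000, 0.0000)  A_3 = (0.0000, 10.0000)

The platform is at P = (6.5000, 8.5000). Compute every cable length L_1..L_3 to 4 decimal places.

(3.8079, 9.1924, 6.6708)

L_1 = √((10.0000−6.5000)² + (10.0000−8.5000)²) = 3.8079
L_2 = √((10.0000−6.5000)² + (0.0000−8.5000)²) = 9.1924
L_3 = √((0.0000−6.5000)² + (10.0000−8.5000)²) = 6.6708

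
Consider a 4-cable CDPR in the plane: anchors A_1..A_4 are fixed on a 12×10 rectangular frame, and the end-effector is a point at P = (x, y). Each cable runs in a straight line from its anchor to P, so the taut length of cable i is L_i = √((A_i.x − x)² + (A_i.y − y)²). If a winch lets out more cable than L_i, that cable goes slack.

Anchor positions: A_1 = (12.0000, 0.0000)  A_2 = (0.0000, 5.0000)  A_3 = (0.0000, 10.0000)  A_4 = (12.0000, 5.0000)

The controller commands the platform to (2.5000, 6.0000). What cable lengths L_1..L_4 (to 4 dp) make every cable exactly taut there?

(11.2361, 2.6926, 4.7170, 9.5525)

cable 1: Δx=9.5000, Δy=-6.0000; L_1 = √(Δx²+Δy²) = 11.2361
cable 2: Δx=-2.5000, Δy=-1.0000; L_2 = √(Δx²+Δy²) = 2.6926
cable 3: Δx=-2.5000, Δy=4.0000; L_3 = √(Δx²+Δy²) = 4.7170
cable 4: Δx=9.5000, Δy=-1.0000; L_4 = √(Δx²+Δy²) = 9.5525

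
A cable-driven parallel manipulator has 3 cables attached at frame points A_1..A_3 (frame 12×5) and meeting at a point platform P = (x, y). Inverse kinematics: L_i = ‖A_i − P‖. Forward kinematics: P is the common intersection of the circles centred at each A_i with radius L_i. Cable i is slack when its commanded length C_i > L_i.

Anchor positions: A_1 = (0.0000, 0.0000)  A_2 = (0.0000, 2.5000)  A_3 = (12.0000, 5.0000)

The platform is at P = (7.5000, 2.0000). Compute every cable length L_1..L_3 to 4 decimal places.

(7.7621, 7.5166, 5.4083)

L_1: Δ = A_1−P = (-7.5000, -2.0000) → ‖Δ‖ = √60.2500 = 7.7621
L_2: Δ = A_2−P = (-7.5000, 0.5000) → ‖Δ‖ = √56.5000 = 7.5166
L_3: Δ = A_3−P = (4.5000, 3.0000) → ‖Δ‖ = √29.2500 = 5.4083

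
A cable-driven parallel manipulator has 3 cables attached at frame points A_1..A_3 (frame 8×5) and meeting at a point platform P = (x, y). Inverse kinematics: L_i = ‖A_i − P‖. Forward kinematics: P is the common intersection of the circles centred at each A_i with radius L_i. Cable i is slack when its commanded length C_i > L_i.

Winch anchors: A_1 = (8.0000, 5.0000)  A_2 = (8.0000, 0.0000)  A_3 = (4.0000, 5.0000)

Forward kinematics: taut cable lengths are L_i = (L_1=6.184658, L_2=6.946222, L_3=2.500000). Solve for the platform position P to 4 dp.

expand ‖A_i−P‖²=L_i² and subtract eq 1 (k_i ≔ ‖A_i‖²−L_i²)
k_1 = 64.0000+25.0000−38.2500 = 50.7500
eq1−eq2 → [0.0000  10.0000]·P = 35.0000
eq1−eq3 → [8.0000  0.0000]·P = 16.0000
2×2 solve → P = (2.0000, 3.5000)

(2.0000, 3.5000)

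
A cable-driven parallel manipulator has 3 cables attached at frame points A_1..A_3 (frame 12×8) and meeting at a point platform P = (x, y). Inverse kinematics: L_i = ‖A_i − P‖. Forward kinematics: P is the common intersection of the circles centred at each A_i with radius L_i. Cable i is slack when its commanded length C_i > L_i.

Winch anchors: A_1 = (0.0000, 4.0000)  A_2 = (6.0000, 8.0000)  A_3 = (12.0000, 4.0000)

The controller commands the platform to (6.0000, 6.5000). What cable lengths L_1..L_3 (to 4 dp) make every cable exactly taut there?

(6.5000, 1.5000, 6.5000)

L_1 = √((0.0000−6.0000)² + (4.0000−6.5000)²) = 6.5000
L_2 = √((6.0000−6.0000)² + (8.0000−6.5000)²) = 1.5000
L_3 = √((12.0000−6.0000)² + (4.0000−6.5000)²) = 6.5000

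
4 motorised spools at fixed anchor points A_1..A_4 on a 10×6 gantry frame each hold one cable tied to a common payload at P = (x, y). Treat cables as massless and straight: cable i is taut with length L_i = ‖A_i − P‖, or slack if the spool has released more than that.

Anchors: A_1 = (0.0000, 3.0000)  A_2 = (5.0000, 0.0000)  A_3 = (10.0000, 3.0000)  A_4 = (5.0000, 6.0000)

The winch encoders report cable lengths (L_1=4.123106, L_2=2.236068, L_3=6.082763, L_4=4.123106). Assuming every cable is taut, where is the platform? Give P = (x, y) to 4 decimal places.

(4.0000, 2.0000)

each cable: (A_i−P)·(A_i−P) = L_i²; let k_i = ‖A_i‖²−L_i²
k_1 = 0.0000+9.0000−17.0000 = -8.0000
row 1: -10.0000x + 6.0000y = -28.0000  (k_2=20.0000)
row 2: -20.0000x + 0.0000y = -80.0000  (k_3=72.0000)
row 3: -10.0000x − 6.0000y = -52.0000  (k_4=44.0000)
Cramer on rows 1–2 → x = 4.0000, y = 2.0000
check cable 4: ‖A_4−P‖² = 17.0000 ≈ L_4² = 17.0000 ✓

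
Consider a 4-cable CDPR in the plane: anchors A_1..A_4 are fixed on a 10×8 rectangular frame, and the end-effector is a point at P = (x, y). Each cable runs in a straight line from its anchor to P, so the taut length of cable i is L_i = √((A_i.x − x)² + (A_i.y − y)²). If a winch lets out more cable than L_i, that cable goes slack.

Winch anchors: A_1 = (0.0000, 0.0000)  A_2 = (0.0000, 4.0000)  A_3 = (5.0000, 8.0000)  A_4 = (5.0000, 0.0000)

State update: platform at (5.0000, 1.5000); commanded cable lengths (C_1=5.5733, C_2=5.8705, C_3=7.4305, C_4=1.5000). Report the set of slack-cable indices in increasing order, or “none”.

cable 1: √((-5.0000)²+(-1.5000)²)=5.2202, C_1=5.5733: slack
cable 2: √((-5.0000)²+(2.5000)²)=5.5902, C_2=5.8705: slack
cable 3: √((0.0000)²+(6.5000)²)=6.5000, C_3=7.4305: slack
cable 4: √((0.0000)²+(-1.5000)²)=1.5000, C_4=1.5000: taut

1, 2, 3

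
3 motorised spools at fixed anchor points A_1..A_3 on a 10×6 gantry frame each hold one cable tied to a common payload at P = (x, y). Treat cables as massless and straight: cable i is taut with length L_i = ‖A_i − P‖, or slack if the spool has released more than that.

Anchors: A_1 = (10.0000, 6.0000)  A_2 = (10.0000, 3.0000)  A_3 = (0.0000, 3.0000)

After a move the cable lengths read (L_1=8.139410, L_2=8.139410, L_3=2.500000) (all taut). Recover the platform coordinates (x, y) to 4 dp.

(2.0000, 4.5000)

circle eqns → linear via eq_j − eq_1; set k_j = A_j·A_j − L_j²
k_1 = 100.0000+36.0000−66.2500 = 69.7500
0.0000·x + 6.0000·y = k_1−k_2 = 27.0000
20.0000·x + 6.0000·y = k_1−k_3 = 67.0000
solve first two rows → x=2.0000, y=4.5000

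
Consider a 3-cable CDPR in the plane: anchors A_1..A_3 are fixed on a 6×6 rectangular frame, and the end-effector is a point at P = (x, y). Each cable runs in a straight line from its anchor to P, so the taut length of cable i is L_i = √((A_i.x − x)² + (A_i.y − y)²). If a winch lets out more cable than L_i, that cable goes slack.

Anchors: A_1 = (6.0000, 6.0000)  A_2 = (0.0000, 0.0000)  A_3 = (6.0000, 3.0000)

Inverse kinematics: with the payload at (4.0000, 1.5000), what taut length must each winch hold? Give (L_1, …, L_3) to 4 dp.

(4.9244, 4.2720, 2.5000)

L_1 = √((6.0000−4.0000)² + (6.0000−1.5000)²) = 4.9244
L_2 = √((0.0000−4.0000)² + (0.0000−1.5000)²) = 4.2720
L_3 = √((6.0000−4.0000)² + (3.0000−1.5000)²) = 2.5000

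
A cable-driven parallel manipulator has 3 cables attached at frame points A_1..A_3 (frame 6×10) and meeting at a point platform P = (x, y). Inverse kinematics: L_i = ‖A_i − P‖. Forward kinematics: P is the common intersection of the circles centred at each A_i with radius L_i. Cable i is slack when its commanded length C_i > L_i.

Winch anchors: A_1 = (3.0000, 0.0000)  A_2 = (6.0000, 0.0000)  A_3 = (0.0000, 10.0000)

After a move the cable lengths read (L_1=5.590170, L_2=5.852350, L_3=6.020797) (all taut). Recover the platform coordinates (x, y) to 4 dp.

circle eqns → linear via eq_j − eq_1; set c_j = A_j·A_j − L_j²
c_1 = 9.0000+0.0000−31.2500 = -22.2500
-6.0000·x + 0.0000·y = c_1−c_2 = -24.0000
6.0000·x − 20.0000·y = c_1−c_3 = -86.0000
solve first two rows → x=4.0000, y=5.5000

(4.0000, 5.5000)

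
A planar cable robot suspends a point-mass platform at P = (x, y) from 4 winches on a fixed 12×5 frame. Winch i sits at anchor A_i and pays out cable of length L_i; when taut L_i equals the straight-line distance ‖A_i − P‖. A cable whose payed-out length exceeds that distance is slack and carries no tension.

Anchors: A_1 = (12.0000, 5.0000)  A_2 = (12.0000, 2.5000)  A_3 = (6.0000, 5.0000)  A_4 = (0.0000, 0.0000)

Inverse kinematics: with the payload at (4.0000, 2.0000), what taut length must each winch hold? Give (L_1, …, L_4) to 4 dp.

cable 1: Δx=8.0000, Δy=3.0000; L_1 = √(Δx²+Δy²) = 8.5440
cable 2: Δx=8.0000, Δy=0.5000; L_2 = √(Δx²+Δy²) = 8.0156
cable 3: Δx=2.0000, Δy=3.0000; L_3 = √(Δx²+Δy²) = 3.6056
cable 4: Δx=-4.0000, Δy=-2.0000; L_4 = √(Δx²+Δy²) = 4.4721

(8.5440, 8.0156, 3.6056, 4.4721)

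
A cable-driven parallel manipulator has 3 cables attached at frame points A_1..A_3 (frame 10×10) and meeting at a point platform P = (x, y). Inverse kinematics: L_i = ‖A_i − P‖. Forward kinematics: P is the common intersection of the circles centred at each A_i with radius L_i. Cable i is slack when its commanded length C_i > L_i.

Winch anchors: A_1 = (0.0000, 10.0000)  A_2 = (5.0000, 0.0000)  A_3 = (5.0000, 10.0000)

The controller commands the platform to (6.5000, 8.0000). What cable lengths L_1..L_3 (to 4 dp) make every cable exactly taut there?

(6.8007, 8.1394, 2.5000)

L_1 = √((0.0000−6.5000)² + (10.0000−8.0000)²) = 6.8007
L_2 = √((5.0000−6.5000)² + (0.0000−8.0000)²) = 8.1394
L_3 = √((5.0000−6.5000)² + (10.0000−8.0000)²) = 2.5000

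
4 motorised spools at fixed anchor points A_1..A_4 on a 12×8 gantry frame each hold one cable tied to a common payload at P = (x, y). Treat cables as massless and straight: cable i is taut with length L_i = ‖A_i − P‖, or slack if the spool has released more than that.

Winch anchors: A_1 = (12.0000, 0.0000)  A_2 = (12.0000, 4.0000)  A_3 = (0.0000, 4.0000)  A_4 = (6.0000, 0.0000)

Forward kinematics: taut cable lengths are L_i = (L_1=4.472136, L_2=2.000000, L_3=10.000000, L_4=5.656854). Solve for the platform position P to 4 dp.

(10.0000, 4.0000)

each cable: (A_i−P)·(A_i−P) = L_i²; let q_i = ‖A_i‖²−L_i²
q_1 = 144.0000+0.0000−20.0000 = 124.0000
row 1: 0.0000x − 8.0000y = -32.0000  (q_2=156.0000)
row 2: 24.0000x − 8.0000y = 208.0000  (q_3=-84.0000)
row 3: 12.0000x + 0.0000y = 120.0000  (q_4=4.0000)
Cramer on rows 1–2 → x = 10.0000, y = 4.0000
check cable 4: ‖A_4−P‖² = 32.0000 ≈ L_4² = 32.0000 ✓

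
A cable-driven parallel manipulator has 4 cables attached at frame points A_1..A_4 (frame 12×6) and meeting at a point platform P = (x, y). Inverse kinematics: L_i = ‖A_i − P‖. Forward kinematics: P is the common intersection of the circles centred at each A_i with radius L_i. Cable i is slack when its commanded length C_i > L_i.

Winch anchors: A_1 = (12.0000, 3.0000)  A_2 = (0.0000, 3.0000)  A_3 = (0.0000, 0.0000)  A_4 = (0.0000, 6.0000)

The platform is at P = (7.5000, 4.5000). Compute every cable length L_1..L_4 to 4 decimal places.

L_1: Δ = A_1−P = (4.5000, -1.5000) → ‖Δ‖ = √22.5000 = 4.7434
L_2: Δ = A_2−P = (-7.5000, -1.5000) → ‖Δ‖ = √58.5000 = 7.6485
L_3: Δ = A_3−P = (-7.5000, -4.5000) → ‖Δ‖ = √76.5000 = 8.7464
L_4: Δ = A_4−P = (-7.5000, 1.5000) → ‖Δ‖ = √58.5000 = 7.6485

(4.7434, 7.6485, 8.7464, 7.6485)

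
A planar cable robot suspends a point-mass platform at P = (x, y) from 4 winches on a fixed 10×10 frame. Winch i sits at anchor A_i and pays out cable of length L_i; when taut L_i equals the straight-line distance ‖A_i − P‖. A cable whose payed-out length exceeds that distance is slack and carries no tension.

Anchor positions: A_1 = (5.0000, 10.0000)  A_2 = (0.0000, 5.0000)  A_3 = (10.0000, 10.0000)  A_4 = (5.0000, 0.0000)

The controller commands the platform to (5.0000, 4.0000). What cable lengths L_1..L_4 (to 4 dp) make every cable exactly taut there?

(6.0000, 5.0990, 7.8102, 4.0000)

cable 1: Δx=0.0000, Δy=6.0000; L_1 = √(Δx²+Δy²) = 6.0000
cable 2: Δx=-5.0000, Δy=1.0000; L_2 = √(Δx²+Δy²) = 5.0990
cable 3: Δx=5.0000, Δy=6.0000; L_3 = √(Δx²+Δy²) = 7.8102
cable 4: Δx=0.0000, Δy=-4.0000; L_4 = √(Δx²+Δy²) = 4.0000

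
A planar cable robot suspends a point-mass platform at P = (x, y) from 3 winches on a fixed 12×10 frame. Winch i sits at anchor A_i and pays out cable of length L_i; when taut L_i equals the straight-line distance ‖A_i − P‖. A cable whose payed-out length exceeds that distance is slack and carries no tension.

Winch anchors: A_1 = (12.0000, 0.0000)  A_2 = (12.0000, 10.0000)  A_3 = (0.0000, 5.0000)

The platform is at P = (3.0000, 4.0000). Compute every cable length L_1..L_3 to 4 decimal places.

L_1: Δ = A_1−P = (9.0000, -4.0000) → ‖Δ‖ = √97.0000 = 9.8489
L_2: Δ = A_2−P = (9.0000, 6.0000) → ‖Δ‖ = √117.0000 = 10.8167
L_3: Δ = A_3−P = (-3.0000, 1.0000) → ‖Δ‖ = √10.0000 = 3.1623

(9.8489, 10.8167, 3.1623)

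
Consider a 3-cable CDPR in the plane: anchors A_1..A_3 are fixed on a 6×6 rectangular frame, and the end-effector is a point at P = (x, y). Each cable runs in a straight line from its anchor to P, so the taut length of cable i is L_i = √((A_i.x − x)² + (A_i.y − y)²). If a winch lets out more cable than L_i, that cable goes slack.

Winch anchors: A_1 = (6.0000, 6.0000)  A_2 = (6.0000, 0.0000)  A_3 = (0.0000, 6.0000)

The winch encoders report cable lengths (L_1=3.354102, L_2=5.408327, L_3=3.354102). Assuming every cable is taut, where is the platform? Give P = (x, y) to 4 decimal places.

(3.0000, 4.5000)

each cable: (A_i−P)·(A_i−P) = L_i²; let q_i = ‖A_i‖²−L_i²
q_1 = 36.0000+36.0000−11.2500 = 60.7500
row 1: 0.0000x + 12.0000y = 54.0000  (q_2=6.7500)
row 2: 12.0000x + 0.0000y = 36.0000  (q_3=24.7500)
Cramer on rows 1–2 → x = 3.0000, y = 4.5000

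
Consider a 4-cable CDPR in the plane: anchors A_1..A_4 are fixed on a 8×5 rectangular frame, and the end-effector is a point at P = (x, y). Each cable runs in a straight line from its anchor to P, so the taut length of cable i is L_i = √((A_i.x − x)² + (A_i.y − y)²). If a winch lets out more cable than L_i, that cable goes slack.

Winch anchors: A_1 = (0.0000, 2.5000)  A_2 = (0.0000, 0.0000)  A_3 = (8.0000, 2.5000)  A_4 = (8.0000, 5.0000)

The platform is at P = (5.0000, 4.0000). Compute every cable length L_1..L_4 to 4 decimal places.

(5.2202, 6.4031, 3.3541, 3.1623)

cable 1: Δx=-5.0000, Δy=-1.5000; L_1 = √(Δx²+Δy²) = 5.2202
cable 2: Δx=-5.0000, Δy=-4.0000; L_2 = √(Δx²+Δy²) = 6.4031
cable 3: Δx=3.0000, Δy=-1.5000; L_3 = √(Δx²+Δy²) = 3.3541
cable 4: Δx=3.0000, Δy=1.0000; L_4 = √(Δx²+Δy²) = 3.1623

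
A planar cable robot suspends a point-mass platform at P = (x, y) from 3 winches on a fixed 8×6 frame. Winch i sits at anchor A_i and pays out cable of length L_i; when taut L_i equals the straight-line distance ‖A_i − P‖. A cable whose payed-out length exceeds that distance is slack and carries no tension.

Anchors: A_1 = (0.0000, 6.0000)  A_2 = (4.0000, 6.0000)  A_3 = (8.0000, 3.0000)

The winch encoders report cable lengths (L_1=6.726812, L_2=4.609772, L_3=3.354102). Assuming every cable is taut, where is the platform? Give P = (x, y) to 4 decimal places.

(5.0000, 1.5000)

each cable: (A_i−P)·(A_i−P) = L_i²; let k_i = ‖A_i‖²−L_i²
k_1 = 0.0000+36.0000−45.2500 = -9.2500
row 1: -8.0000x + 0.0000y = -40.0000  (k_2=30.7500)
row 2: -16.0000x + 6.0000y = -71.0000  (k_3=61.7500)
Cramer on rows 1–2 → x = 5.0000, y = 1.5000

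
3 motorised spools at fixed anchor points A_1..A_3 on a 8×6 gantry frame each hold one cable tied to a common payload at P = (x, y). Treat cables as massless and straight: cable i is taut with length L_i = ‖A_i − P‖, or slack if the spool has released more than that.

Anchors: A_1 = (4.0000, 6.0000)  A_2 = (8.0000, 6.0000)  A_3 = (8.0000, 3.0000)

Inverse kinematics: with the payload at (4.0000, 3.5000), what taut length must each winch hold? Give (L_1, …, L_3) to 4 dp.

(2.5000, 4.7170, 4.0311)

cable 1: Δx=0.0000, Δy=2.5000; L_1 = √(Δx²+Δy²) = 2.5000
cable 2: Δx=4.0000, Δy=2.5000; L_2 = √(Δx²+Δy²) = 4.7170
cable 3: Δx=4.0000, Δy=-0.5000; L_3 = √(Δx²+Δy²) = 4.0311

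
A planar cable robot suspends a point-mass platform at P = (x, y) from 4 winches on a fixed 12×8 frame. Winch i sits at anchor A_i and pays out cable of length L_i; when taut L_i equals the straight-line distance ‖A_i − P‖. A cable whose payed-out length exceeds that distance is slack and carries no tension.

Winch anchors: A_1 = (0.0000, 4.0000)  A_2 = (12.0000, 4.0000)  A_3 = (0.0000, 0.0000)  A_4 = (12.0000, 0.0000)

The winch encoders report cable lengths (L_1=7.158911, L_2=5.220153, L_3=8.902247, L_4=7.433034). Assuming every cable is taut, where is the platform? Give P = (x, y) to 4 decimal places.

each cable: (A_i−P)·(A_i−P) = L_i²; let c_i = ‖A_i‖²−L_i²
c_1 = 0.0000+16.0000−51.2500 = -35.2500
row 1: -24.0000x + 0.0000y = -168.0000  (c_2=132.7500)
row 2: 0.0000x + 8.0000y = 44.0000  (c_3=-79.2500)
row 3: -24.0000x + 8.0000y = -124.0000  (c_4=88.7500)
Cramer on rows 1–2 → x = 7.0000, y = 5.5000
check cable 4: ‖A_4−P‖² = 55.2500 ≈ L_4² = 55.2500 ✓

(7.0000, 5.5000)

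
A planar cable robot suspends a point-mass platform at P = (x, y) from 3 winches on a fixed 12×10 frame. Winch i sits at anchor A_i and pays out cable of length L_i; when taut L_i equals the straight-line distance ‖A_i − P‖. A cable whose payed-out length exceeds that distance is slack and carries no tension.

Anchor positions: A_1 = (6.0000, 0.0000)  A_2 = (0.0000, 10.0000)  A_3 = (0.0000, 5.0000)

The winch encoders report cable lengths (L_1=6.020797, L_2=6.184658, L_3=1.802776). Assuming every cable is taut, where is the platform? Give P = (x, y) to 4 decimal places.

expand ‖A_i−P‖²=L_i² and subtract eq 1 (k_i ≔ ‖A_i‖²−L_i²)
k_1 = 36.0000+0.0000−36.2500 = -0.2500
eq1−eq2 → [12.0000  -20.0000]·P = -62.0000
eq1−eq3 → [12.0000  -10.0000]·P = -22.0000
2×2 solve → P = (1.5000, 4.0000)

(1.5000, 4.0000)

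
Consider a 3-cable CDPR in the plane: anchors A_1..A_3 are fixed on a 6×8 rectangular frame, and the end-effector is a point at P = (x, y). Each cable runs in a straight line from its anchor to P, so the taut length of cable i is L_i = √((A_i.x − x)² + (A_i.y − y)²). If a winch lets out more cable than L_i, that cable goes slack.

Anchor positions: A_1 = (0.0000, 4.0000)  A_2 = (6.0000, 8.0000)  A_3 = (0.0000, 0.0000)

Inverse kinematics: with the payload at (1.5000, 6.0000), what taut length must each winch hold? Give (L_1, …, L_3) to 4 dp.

(2.5000, 4.9244, 6.1847)

L_1 = √((0.0000−1.5000)² + (4.0000−6.0000)²) = 2.5000
L_2 = √((6.0000−1.5000)² + (8.0000−6.0000)²) = 4.9244
L_3 = √((0.0000−1.5000)² + (0.0000−6.0000)²) = 6.1847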